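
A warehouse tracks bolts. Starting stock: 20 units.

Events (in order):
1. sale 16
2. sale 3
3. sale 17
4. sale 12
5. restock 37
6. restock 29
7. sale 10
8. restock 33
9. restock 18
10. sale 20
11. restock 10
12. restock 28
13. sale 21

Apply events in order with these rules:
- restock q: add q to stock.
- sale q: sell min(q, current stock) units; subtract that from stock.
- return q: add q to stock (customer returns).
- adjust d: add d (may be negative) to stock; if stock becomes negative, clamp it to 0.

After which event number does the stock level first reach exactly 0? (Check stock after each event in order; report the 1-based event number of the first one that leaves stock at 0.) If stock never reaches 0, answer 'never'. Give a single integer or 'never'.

Processing events:
Start: stock = 20
  Event 1 (sale 16): sell min(16,20)=16. stock: 20 - 16 = 4. total_sold = 16
  Event 2 (sale 3): sell min(3,4)=3. stock: 4 - 3 = 1. total_sold = 19
  Event 3 (sale 17): sell min(17,1)=1. stock: 1 - 1 = 0. total_sold = 20
  Event 4 (sale 12): sell min(12,0)=0. stock: 0 - 0 = 0. total_sold = 20
  Event 5 (restock 37): 0 + 37 = 37
  Event 6 (restock 29): 37 + 29 = 66
  Event 7 (sale 10): sell min(10,66)=10. stock: 66 - 10 = 56. total_sold = 30
  Event 8 (restock 33): 56 + 33 = 89
  Event 9 (restock 18): 89 + 18 = 107
  Event 10 (sale 20): sell min(20,107)=20. stock: 107 - 20 = 87. total_sold = 50
  Event 11 (restock 10): 87 + 10 = 97
  Event 12 (restock 28): 97 + 28 = 125
  Event 13 (sale 21): sell min(21,125)=21. stock: 125 - 21 = 104. total_sold = 71
Final: stock = 104, total_sold = 71

First zero at event 3.

Answer: 3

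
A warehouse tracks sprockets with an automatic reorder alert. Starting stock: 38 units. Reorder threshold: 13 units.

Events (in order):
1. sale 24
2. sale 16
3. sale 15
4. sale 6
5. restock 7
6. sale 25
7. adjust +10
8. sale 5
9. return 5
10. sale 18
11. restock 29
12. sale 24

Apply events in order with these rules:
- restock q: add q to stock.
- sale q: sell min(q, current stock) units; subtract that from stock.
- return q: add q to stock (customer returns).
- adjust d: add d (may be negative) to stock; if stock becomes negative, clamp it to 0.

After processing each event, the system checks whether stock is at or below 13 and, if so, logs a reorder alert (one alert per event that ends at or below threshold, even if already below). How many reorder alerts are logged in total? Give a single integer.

Processing events:
Start: stock = 38
  Event 1 (sale 24): sell min(24,38)=24. stock: 38 - 24 = 14. total_sold = 24
  Event 2 (sale 16): sell min(16,14)=14. stock: 14 - 14 = 0. total_sold = 38
  Event 3 (sale 15): sell min(15,0)=0. stock: 0 - 0 = 0. total_sold = 38
  Event 4 (sale 6): sell min(6,0)=0. stock: 0 - 0 = 0. total_sold = 38
  Event 5 (restock 7): 0 + 7 = 7
  Event 6 (sale 25): sell min(25,7)=7. stock: 7 - 7 = 0. total_sold = 45
  Event 7 (adjust +10): 0 + 10 = 10
  Event 8 (sale 5): sell min(5,10)=5. stock: 10 - 5 = 5. total_sold = 50
  Event 9 (return 5): 5 + 5 = 10
  Event 10 (sale 18): sell min(18,10)=10. stock: 10 - 10 = 0. total_sold = 60
  Event 11 (restock 29): 0 + 29 = 29
  Event 12 (sale 24): sell min(24,29)=24. stock: 29 - 24 = 5. total_sold = 84
Final: stock = 5, total_sold = 84

Checking against threshold 13:
  After event 1: stock=14 > 13
  After event 2: stock=0 <= 13 -> ALERT
  After event 3: stock=0 <= 13 -> ALERT
  After event 4: stock=0 <= 13 -> ALERT
  After event 5: stock=7 <= 13 -> ALERT
  After event 6: stock=0 <= 13 -> ALERT
  After event 7: stock=10 <= 13 -> ALERT
  After event 8: stock=5 <= 13 -> ALERT
  After event 9: stock=10 <= 13 -> ALERT
  After event 10: stock=0 <= 13 -> ALERT
  After event 11: stock=29 > 13
  After event 12: stock=5 <= 13 -> ALERT
Alert events: [2, 3, 4, 5, 6, 7, 8, 9, 10, 12]. Count = 10

Answer: 10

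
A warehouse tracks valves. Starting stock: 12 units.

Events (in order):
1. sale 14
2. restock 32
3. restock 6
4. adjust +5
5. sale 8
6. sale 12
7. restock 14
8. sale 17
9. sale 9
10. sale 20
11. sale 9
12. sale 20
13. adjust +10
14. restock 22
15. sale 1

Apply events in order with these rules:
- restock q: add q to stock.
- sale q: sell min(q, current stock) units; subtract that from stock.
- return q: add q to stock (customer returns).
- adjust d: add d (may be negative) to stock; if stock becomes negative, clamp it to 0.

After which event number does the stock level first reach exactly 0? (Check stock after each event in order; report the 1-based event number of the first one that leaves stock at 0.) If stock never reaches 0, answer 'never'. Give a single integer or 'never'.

Answer: 1

Derivation:
Processing events:
Start: stock = 12
  Event 1 (sale 14): sell min(14,12)=12. stock: 12 - 12 = 0. total_sold = 12
  Event 2 (restock 32): 0 + 32 = 32
  Event 3 (restock 6): 32 + 6 = 38
  Event 4 (adjust +5): 38 + 5 = 43
  Event 5 (sale 8): sell min(8,43)=8. stock: 43 - 8 = 35. total_sold = 20
  Event 6 (sale 12): sell min(12,35)=12. stock: 35 - 12 = 23. total_sold = 32
  Event 7 (restock 14): 23 + 14 = 37
  Event 8 (sale 17): sell min(17,37)=17. stock: 37 - 17 = 20. total_sold = 49
  Event 9 (sale 9): sell min(9,20)=9. stock: 20 - 9 = 11. total_sold = 58
  Event 10 (sale 20): sell min(20,11)=11. stock: 11 - 11 = 0. total_sold = 69
  Event 11 (sale 9): sell min(9,0)=0. stock: 0 - 0 = 0. total_sold = 69
  Event 12 (sale 20): sell min(20,0)=0. stock: 0 - 0 = 0. total_sold = 69
  Event 13 (adjust +10): 0 + 10 = 10
  Event 14 (restock 22): 10 + 22 = 32
  Event 15 (sale 1): sell min(1,32)=1. stock: 32 - 1 = 31. total_sold = 70
Final: stock = 31, total_sold = 70

First zero at event 1.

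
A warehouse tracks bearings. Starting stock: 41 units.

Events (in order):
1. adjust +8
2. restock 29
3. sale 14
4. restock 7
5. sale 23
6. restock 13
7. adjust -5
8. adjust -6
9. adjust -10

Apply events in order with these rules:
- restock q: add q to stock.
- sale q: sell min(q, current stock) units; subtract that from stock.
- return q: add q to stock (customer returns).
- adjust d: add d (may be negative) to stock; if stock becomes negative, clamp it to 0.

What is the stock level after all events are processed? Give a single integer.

Answer: 40

Derivation:
Processing events:
Start: stock = 41
  Event 1 (adjust +8): 41 + 8 = 49
  Event 2 (restock 29): 49 + 29 = 78
  Event 3 (sale 14): sell min(14,78)=14. stock: 78 - 14 = 64. total_sold = 14
  Event 4 (restock 7): 64 + 7 = 71
  Event 5 (sale 23): sell min(23,71)=23. stock: 71 - 23 = 48. total_sold = 37
  Event 6 (restock 13): 48 + 13 = 61
  Event 7 (adjust -5): 61 + -5 = 56
  Event 8 (adjust -6): 56 + -6 = 50
  Event 9 (adjust -10): 50 + -10 = 40
Final: stock = 40, total_sold = 37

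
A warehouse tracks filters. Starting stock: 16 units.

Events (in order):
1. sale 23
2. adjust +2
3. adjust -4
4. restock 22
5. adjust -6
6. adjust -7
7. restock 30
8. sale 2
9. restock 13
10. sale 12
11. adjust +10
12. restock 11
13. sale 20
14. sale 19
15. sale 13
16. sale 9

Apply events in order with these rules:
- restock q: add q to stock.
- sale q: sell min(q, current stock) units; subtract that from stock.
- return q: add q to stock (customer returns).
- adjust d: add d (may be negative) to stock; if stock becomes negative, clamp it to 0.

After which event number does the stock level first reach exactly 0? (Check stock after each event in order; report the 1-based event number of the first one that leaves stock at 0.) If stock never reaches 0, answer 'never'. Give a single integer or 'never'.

Processing events:
Start: stock = 16
  Event 1 (sale 23): sell min(23,16)=16. stock: 16 - 16 = 0. total_sold = 16
  Event 2 (adjust +2): 0 + 2 = 2
  Event 3 (adjust -4): 2 + -4 = 0 (clamped to 0)
  Event 4 (restock 22): 0 + 22 = 22
  Event 5 (adjust -6): 22 + -6 = 16
  Event 6 (adjust -7): 16 + -7 = 9
  Event 7 (restock 30): 9 + 30 = 39
  Event 8 (sale 2): sell min(2,39)=2. stock: 39 - 2 = 37. total_sold = 18
  Event 9 (restock 13): 37 + 13 = 50
  Event 10 (sale 12): sell min(12,50)=12. stock: 50 - 12 = 38. total_sold = 30
  Event 11 (adjust +10): 38 + 10 = 48
  Event 12 (restock 11): 48 + 11 = 59
  Event 13 (sale 20): sell min(20,59)=20. stock: 59 - 20 = 39. total_sold = 50
  Event 14 (sale 19): sell min(19,39)=19. stock: 39 - 19 = 20. total_sold = 69
  Event 15 (sale 13): sell min(13,20)=13. stock: 20 - 13 = 7. total_sold = 82
  Event 16 (sale 9): sell min(9,7)=7. stock: 7 - 7 = 0. total_sold = 89
Final: stock = 0, total_sold = 89

First zero at event 1.

Answer: 1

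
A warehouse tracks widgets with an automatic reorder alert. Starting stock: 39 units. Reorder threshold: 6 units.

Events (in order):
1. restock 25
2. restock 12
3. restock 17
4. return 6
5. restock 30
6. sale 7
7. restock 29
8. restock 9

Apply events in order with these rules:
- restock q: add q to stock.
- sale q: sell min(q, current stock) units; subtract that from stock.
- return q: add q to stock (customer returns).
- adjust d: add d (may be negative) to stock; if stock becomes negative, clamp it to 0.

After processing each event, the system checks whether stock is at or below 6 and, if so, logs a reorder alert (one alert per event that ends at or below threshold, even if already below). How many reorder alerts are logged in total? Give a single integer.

Answer: 0

Derivation:
Processing events:
Start: stock = 39
  Event 1 (restock 25): 39 + 25 = 64
  Event 2 (restock 12): 64 + 12 = 76
  Event 3 (restock 17): 76 + 17 = 93
  Event 4 (return 6): 93 + 6 = 99
  Event 5 (restock 30): 99 + 30 = 129
  Event 6 (sale 7): sell min(7,129)=7. stock: 129 - 7 = 122. total_sold = 7
  Event 7 (restock 29): 122 + 29 = 151
  Event 8 (restock 9): 151 + 9 = 160
Final: stock = 160, total_sold = 7

Checking against threshold 6:
  After event 1: stock=64 > 6
  After event 2: stock=76 > 6
  After event 3: stock=93 > 6
  After event 4: stock=99 > 6
  After event 5: stock=129 > 6
  After event 6: stock=122 > 6
  After event 7: stock=151 > 6
  After event 8: stock=160 > 6
Alert events: []. Count = 0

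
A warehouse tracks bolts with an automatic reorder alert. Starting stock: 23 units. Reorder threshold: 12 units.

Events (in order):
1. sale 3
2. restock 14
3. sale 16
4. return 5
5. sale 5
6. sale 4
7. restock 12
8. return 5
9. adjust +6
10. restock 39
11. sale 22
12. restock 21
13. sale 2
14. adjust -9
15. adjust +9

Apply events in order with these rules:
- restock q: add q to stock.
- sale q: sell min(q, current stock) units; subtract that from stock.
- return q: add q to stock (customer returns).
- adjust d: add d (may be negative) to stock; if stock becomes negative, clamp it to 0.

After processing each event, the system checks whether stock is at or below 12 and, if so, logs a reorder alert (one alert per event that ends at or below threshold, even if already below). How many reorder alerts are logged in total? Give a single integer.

Answer: 0

Derivation:
Processing events:
Start: stock = 23
  Event 1 (sale 3): sell min(3,23)=3. stock: 23 - 3 = 20. total_sold = 3
  Event 2 (restock 14): 20 + 14 = 34
  Event 3 (sale 16): sell min(16,34)=16. stock: 34 - 16 = 18. total_sold = 19
  Event 4 (return 5): 18 + 5 = 23
  Event 5 (sale 5): sell min(5,23)=5. stock: 23 - 5 = 18. total_sold = 24
  Event 6 (sale 4): sell min(4,18)=4. stock: 18 - 4 = 14. total_sold = 28
  Event 7 (restock 12): 14 + 12 = 26
  Event 8 (return 5): 26 + 5 = 31
  Event 9 (adjust +6): 31 + 6 = 37
  Event 10 (restock 39): 37 + 39 = 76
  Event 11 (sale 22): sell min(22,76)=22. stock: 76 - 22 = 54. total_sold = 50
  Event 12 (restock 21): 54 + 21 = 75
  Event 13 (sale 2): sell min(2,75)=2. stock: 75 - 2 = 73. total_sold = 52
  Event 14 (adjust -9): 73 + -9 = 64
  Event 15 (adjust +9): 64 + 9 = 73
Final: stock = 73, total_sold = 52

Checking against threshold 12:
  After event 1: stock=20 > 12
  After event 2: stock=34 > 12
  After event 3: stock=18 > 12
  After event 4: stock=23 > 12
  After event 5: stock=18 > 12
  After event 6: stock=14 > 12
  After event 7: stock=26 > 12
  After event 8: stock=31 > 12
  After event 9: stock=37 > 12
  After event 10: stock=76 > 12
  After event 11: stock=54 > 12
  After event 12: stock=75 > 12
  After event 13: stock=73 > 12
  After event 14: stock=64 > 12
  After event 15: stock=73 > 12
Alert events: []. Count = 0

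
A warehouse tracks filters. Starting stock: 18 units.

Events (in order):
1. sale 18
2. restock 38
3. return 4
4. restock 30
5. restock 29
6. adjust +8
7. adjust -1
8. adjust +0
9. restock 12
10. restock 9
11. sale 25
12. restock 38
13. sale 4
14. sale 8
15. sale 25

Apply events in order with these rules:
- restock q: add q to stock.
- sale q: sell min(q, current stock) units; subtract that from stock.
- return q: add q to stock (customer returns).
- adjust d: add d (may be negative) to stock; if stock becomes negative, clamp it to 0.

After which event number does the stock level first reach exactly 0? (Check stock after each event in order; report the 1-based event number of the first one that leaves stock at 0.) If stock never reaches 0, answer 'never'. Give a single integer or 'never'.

Answer: 1

Derivation:
Processing events:
Start: stock = 18
  Event 1 (sale 18): sell min(18,18)=18. stock: 18 - 18 = 0. total_sold = 18
  Event 2 (restock 38): 0 + 38 = 38
  Event 3 (return 4): 38 + 4 = 42
  Event 4 (restock 30): 42 + 30 = 72
  Event 5 (restock 29): 72 + 29 = 101
  Event 6 (adjust +8): 101 + 8 = 109
  Event 7 (adjust -1): 109 + -1 = 108
  Event 8 (adjust +0): 108 + 0 = 108
  Event 9 (restock 12): 108 + 12 = 120
  Event 10 (restock 9): 120 + 9 = 129
  Event 11 (sale 25): sell min(25,129)=25. stock: 129 - 25 = 104. total_sold = 43
  Event 12 (restock 38): 104 + 38 = 142
  Event 13 (sale 4): sell min(4,142)=4. stock: 142 - 4 = 138. total_sold = 47
  Event 14 (sale 8): sell min(8,138)=8. stock: 138 - 8 = 130. total_sold = 55
  Event 15 (sale 25): sell min(25,130)=25. stock: 130 - 25 = 105. total_sold = 80
Final: stock = 105, total_sold = 80

First zero at event 1.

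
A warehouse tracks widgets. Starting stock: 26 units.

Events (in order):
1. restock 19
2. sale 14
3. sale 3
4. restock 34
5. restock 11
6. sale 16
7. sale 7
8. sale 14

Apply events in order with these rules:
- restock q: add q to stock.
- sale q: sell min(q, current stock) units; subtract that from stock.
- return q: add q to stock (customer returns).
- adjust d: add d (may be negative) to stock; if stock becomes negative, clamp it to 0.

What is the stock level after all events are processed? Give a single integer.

Answer: 36

Derivation:
Processing events:
Start: stock = 26
  Event 1 (restock 19): 26 + 19 = 45
  Event 2 (sale 14): sell min(14,45)=14. stock: 45 - 14 = 31. total_sold = 14
  Event 3 (sale 3): sell min(3,31)=3. stock: 31 - 3 = 28. total_sold = 17
  Event 4 (restock 34): 28 + 34 = 62
  Event 5 (restock 11): 62 + 11 = 73
  Event 6 (sale 16): sell min(16,73)=16. stock: 73 - 16 = 57. total_sold = 33
  Event 7 (sale 7): sell min(7,57)=7. stock: 57 - 7 = 50. total_sold = 40
  Event 8 (sale 14): sell min(14,50)=14. stock: 50 - 14 = 36. total_sold = 54
Final: stock = 36, total_sold = 54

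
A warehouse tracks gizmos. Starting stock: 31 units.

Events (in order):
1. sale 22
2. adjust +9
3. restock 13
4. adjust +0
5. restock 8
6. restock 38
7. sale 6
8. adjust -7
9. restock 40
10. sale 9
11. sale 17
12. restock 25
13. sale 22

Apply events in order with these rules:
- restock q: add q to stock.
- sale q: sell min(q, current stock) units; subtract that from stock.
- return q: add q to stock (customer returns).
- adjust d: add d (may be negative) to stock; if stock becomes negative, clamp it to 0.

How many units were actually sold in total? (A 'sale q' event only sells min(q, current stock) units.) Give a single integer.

Processing events:
Start: stock = 31
  Event 1 (sale 22): sell min(22,31)=22. stock: 31 - 22 = 9. total_sold = 22
  Event 2 (adjust +9): 9 + 9 = 18
  Event 3 (restock 13): 18 + 13 = 31
  Event 4 (adjust +0): 31 + 0 = 31
  Event 5 (restock 8): 31 + 8 = 39
  Event 6 (restock 38): 39 + 38 = 77
  Event 7 (sale 6): sell min(6,77)=6. stock: 77 - 6 = 71. total_sold = 28
  Event 8 (adjust -7): 71 + -7 = 64
  Event 9 (restock 40): 64 + 40 = 104
  Event 10 (sale 9): sell min(9,104)=9. stock: 104 - 9 = 95. total_sold = 37
  Event 11 (sale 17): sell min(17,95)=17. stock: 95 - 17 = 78. total_sold = 54
  Event 12 (restock 25): 78 + 25 = 103
  Event 13 (sale 22): sell min(22,103)=22. stock: 103 - 22 = 81. total_sold = 76
Final: stock = 81, total_sold = 76

Answer: 76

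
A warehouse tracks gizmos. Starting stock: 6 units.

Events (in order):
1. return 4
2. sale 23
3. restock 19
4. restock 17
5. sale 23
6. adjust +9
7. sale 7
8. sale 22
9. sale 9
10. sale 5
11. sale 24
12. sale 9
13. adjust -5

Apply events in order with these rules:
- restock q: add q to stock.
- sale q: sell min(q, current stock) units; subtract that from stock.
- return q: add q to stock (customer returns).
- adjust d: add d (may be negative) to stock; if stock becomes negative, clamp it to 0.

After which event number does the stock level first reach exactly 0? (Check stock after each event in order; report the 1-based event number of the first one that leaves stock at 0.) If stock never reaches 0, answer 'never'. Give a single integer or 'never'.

Processing events:
Start: stock = 6
  Event 1 (return 4): 6 + 4 = 10
  Event 2 (sale 23): sell min(23,10)=10. stock: 10 - 10 = 0. total_sold = 10
  Event 3 (restock 19): 0 + 19 = 19
  Event 4 (restock 17): 19 + 17 = 36
  Event 5 (sale 23): sell min(23,36)=23. stock: 36 - 23 = 13. total_sold = 33
  Event 6 (adjust +9): 13 + 9 = 22
  Event 7 (sale 7): sell min(7,22)=7. stock: 22 - 7 = 15. total_sold = 40
  Event 8 (sale 22): sell min(22,15)=15. stock: 15 - 15 = 0. total_sold = 55
  Event 9 (sale 9): sell min(9,0)=0. stock: 0 - 0 = 0. total_sold = 55
  Event 10 (sale 5): sell min(5,0)=0. stock: 0 - 0 = 0. total_sold = 55
  Event 11 (sale 24): sell min(24,0)=0. stock: 0 - 0 = 0. total_sold = 55
  Event 12 (sale 9): sell min(9,0)=0. stock: 0 - 0 = 0. total_sold = 55
  Event 13 (adjust -5): 0 + -5 = 0 (clamped to 0)
Final: stock = 0, total_sold = 55

First zero at event 2.

Answer: 2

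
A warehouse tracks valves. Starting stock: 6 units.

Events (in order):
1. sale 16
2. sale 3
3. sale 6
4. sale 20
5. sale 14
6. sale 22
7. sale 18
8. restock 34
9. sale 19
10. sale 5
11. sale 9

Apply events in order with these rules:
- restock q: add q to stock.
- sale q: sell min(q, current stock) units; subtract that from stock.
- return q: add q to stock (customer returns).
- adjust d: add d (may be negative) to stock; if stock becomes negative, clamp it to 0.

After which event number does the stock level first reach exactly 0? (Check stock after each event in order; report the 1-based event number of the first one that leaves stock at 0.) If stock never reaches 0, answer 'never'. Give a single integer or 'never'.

Processing events:
Start: stock = 6
  Event 1 (sale 16): sell min(16,6)=6. stock: 6 - 6 = 0. total_sold = 6
  Event 2 (sale 3): sell min(3,0)=0. stock: 0 - 0 = 0. total_sold = 6
  Event 3 (sale 6): sell min(6,0)=0. stock: 0 - 0 = 0. total_sold = 6
  Event 4 (sale 20): sell min(20,0)=0. stock: 0 - 0 = 0. total_sold = 6
  Event 5 (sale 14): sell min(14,0)=0. stock: 0 - 0 = 0. total_sold = 6
  Event 6 (sale 22): sell min(22,0)=0. stock: 0 - 0 = 0. total_sold = 6
  Event 7 (sale 18): sell min(18,0)=0. stock: 0 - 0 = 0. total_sold = 6
  Event 8 (restock 34): 0 + 34 = 34
  Event 9 (sale 19): sell min(19,34)=19. stock: 34 - 19 = 15. total_sold = 25
  Event 10 (sale 5): sell min(5,15)=5. stock: 15 - 5 = 10. total_sold = 30
  Event 11 (sale 9): sell min(9,10)=9. stock: 10 - 9 = 1. total_sold = 39
Final: stock = 1, total_sold = 39

First zero at event 1.

Answer: 1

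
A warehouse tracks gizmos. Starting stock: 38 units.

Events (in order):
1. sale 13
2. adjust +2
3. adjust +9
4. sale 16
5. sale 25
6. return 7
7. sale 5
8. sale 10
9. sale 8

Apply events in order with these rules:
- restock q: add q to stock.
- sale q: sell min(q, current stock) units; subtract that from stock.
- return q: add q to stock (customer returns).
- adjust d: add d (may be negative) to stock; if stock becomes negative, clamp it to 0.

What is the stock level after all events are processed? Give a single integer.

Processing events:
Start: stock = 38
  Event 1 (sale 13): sell min(13,38)=13. stock: 38 - 13 = 25. total_sold = 13
  Event 2 (adjust +2): 25 + 2 = 27
  Event 3 (adjust +9): 27 + 9 = 36
  Event 4 (sale 16): sell min(16,36)=16. stock: 36 - 16 = 20. total_sold = 29
  Event 5 (sale 25): sell min(25,20)=20. stock: 20 - 20 = 0. total_sold = 49
  Event 6 (return 7): 0 + 7 = 7
  Event 7 (sale 5): sell min(5,7)=5. stock: 7 - 5 = 2. total_sold = 54
  Event 8 (sale 10): sell min(10,2)=2. stock: 2 - 2 = 0. total_sold = 56
  Event 9 (sale 8): sell min(8,0)=0. stock: 0 - 0 = 0. total_sold = 56
Final: stock = 0, total_sold = 56

Answer: 0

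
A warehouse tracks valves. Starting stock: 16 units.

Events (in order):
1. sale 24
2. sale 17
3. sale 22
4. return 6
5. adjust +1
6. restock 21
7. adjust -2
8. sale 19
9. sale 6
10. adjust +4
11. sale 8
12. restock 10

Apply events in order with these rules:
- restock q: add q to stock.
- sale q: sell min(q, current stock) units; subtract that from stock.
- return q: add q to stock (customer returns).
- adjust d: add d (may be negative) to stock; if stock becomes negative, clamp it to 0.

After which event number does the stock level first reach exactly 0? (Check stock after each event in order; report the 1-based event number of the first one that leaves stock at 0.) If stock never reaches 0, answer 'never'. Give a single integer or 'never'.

Processing events:
Start: stock = 16
  Event 1 (sale 24): sell min(24,16)=16. stock: 16 - 16 = 0. total_sold = 16
  Event 2 (sale 17): sell min(17,0)=0. stock: 0 - 0 = 0. total_sold = 16
  Event 3 (sale 22): sell min(22,0)=0. stock: 0 - 0 = 0. total_sold = 16
  Event 4 (return 6): 0 + 6 = 6
  Event 5 (adjust +1): 6 + 1 = 7
  Event 6 (restock 21): 7 + 21 = 28
  Event 7 (adjust -2): 28 + -2 = 26
  Event 8 (sale 19): sell min(19,26)=19. stock: 26 - 19 = 7. total_sold = 35
  Event 9 (sale 6): sell min(6,7)=6. stock: 7 - 6 = 1. total_sold = 41
  Event 10 (adjust +4): 1 + 4 = 5
  Event 11 (sale 8): sell min(8,5)=5. stock: 5 - 5 = 0. total_sold = 46
  Event 12 (restock 10): 0 + 10 = 10
Final: stock = 10, total_sold = 46

First zero at event 1.

Answer: 1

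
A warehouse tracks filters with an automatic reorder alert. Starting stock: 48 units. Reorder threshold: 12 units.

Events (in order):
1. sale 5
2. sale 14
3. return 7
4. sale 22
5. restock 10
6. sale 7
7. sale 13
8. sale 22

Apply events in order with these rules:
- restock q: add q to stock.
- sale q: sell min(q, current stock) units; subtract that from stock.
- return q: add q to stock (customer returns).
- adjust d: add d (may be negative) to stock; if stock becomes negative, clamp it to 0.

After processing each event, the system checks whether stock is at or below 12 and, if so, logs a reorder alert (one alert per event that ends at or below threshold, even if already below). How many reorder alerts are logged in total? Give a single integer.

Processing events:
Start: stock = 48
  Event 1 (sale 5): sell min(5,48)=5. stock: 48 - 5 = 43. total_sold = 5
  Event 2 (sale 14): sell min(14,43)=14. stock: 43 - 14 = 29. total_sold = 19
  Event 3 (return 7): 29 + 7 = 36
  Event 4 (sale 22): sell min(22,36)=22. stock: 36 - 22 = 14. total_sold = 41
  Event 5 (restock 10): 14 + 10 = 24
  Event 6 (sale 7): sell min(7,24)=7. stock: 24 - 7 = 17. total_sold = 48
  Event 7 (sale 13): sell min(13,17)=13. stock: 17 - 13 = 4. total_sold = 61
  Event 8 (sale 22): sell min(22,4)=4. stock: 4 - 4 = 0. total_sold = 65
Final: stock = 0, total_sold = 65

Checking against threshold 12:
  After event 1: stock=43 > 12
  After event 2: stock=29 > 12
  After event 3: stock=36 > 12
  After event 4: stock=14 > 12
  After event 5: stock=24 > 12
  After event 6: stock=17 > 12
  After event 7: stock=4 <= 12 -> ALERT
  After event 8: stock=0 <= 12 -> ALERT
Alert events: [7, 8]. Count = 2

Answer: 2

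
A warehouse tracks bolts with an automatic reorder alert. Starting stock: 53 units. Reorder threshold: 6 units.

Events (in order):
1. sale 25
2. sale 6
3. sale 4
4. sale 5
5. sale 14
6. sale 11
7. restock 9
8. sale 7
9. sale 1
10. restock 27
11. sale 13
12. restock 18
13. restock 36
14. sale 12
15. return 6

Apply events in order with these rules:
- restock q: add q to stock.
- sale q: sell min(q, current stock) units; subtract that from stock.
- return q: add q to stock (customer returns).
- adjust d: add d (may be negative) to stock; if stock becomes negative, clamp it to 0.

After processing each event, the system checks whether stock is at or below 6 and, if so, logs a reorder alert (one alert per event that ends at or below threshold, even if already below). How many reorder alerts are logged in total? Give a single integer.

Processing events:
Start: stock = 53
  Event 1 (sale 25): sell min(25,53)=25. stock: 53 - 25 = 28. total_sold = 25
  Event 2 (sale 6): sell min(6,28)=6. stock: 28 - 6 = 22. total_sold = 31
  Event 3 (sale 4): sell min(4,22)=4. stock: 22 - 4 = 18. total_sold = 35
  Event 4 (sale 5): sell min(5,18)=5. stock: 18 - 5 = 13. total_sold = 40
  Event 5 (sale 14): sell min(14,13)=13. stock: 13 - 13 = 0. total_sold = 53
  Event 6 (sale 11): sell min(11,0)=0. stock: 0 - 0 = 0. total_sold = 53
  Event 7 (restock 9): 0 + 9 = 9
  Event 8 (sale 7): sell min(7,9)=7. stock: 9 - 7 = 2. total_sold = 60
  Event 9 (sale 1): sell min(1,2)=1. stock: 2 - 1 = 1. total_sold = 61
  Event 10 (restock 27): 1 + 27 = 28
  Event 11 (sale 13): sell min(13,28)=13. stock: 28 - 13 = 15. total_sold = 74
  Event 12 (restock 18): 15 + 18 = 33
  Event 13 (restock 36): 33 + 36 = 69
  Event 14 (sale 12): sell min(12,69)=12. stock: 69 - 12 = 57. total_sold = 86
  Event 15 (return 6): 57 + 6 = 63
Final: stock = 63, total_sold = 86

Checking against threshold 6:
  After event 1: stock=28 > 6
  After event 2: stock=22 > 6
  After event 3: stock=18 > 6
  After event 4: stock=13 > 6
  After event 5: stock=0 <= 6 -> ALERT
  After event 6: stock=0 <= 6 -> ALERT
  After event 7: stock=9 > 6
  After event 8: stock=2 <= 6 -> ALERT
  After event 9: stock=1 <= 6 -> ALERT
  After event 10: stock=28 > 6
  After event 11: stock=15 > 6
  After event 12: stock=33 > 6
  After event 13: stock=69 > 6
  After event 14: stock=57 > 6
  After event 15: stock=63 > 6
Alert events: [5, 6, 8, 9]. Count = 4

Answer: 4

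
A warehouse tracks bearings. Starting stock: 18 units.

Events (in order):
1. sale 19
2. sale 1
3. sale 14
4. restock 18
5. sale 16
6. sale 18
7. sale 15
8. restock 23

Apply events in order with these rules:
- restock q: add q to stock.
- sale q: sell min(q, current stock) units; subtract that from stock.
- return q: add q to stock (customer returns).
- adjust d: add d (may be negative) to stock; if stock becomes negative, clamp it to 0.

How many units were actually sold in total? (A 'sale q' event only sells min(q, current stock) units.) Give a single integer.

Answer: 36

Derivation:
Processing events:
Start: stock = 18
  Event 1 (sale 19): sell min(19,18)=18. stock: 18 - 18 = 0. total_sold = 18
  Event 2 (sale 1): sell min(1,0)=0. stock: 0 - 0 = 0. total_sold = 18
  Event 3 (sale 14): sell min(14,0)=0. stock: 0 - 0 = 0. total_sold = 18
  Event 4 (restock 18): 0 + 18 = 18
  Event 5 (sale 16): sell min(16,18)=16. stock: 18 - 16 = 2. total_sold = 34
  Event 6 (sale 18): sell min(18,2)=2. stock: 2 - 2 = 0. total_sold = 36
  Event 7 (sale 15): sell min(15,0)=0. stock: 0 - 0 = 0. total_sold = 36
  Event 8 (restock 23): 0 + 23 = 23
Final: stock = 23, total_sold = 36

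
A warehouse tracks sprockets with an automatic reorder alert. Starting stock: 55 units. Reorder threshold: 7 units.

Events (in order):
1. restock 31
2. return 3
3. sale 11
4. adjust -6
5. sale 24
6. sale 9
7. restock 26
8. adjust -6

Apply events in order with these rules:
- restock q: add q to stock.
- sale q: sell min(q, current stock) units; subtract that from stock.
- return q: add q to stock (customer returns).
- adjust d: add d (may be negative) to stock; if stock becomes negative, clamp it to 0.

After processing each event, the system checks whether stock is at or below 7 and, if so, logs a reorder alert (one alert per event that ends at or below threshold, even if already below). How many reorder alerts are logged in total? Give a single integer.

Processing events:
Start: stock = 55
  Event 1 (restock 31): 55 + 31 = 86
  Event 2 (return 3): 86 + 3 = 89
  Event 3 (sale 11): sell min(11,89)=11. stock: 89 - 11 = 78. total_sold = 11
  Event 4 (adjust -6): 78 + -6 = 72
  Event 5 (sale 24): sell min(24,72)=24. stock: 72 - 24 = 48. total_sold = 35
  Event 6 (sale 9): sell min(9,48)=9. stock: 48 - 9 = 39. total_sold = 44
  Event 7 (restock 26): 39 + 26 = 65
  Event 8 (adjust -6): 65 + -6 = 59
Final: stock = 59, total_sold = 44

Checking against threshold 7:
  After event 1: stock=86 > 7
  After event 2: stock=89 > 7
  After event 3: stock=78 > 7
  After event 4: stock=72 > 7
  After event 5: stock=48 > 7
  After event 6: stock=39 > 7
  After event 7: stock=65 > 7
  After event 8: stock=59 > 7
Alert events: []. Count = 0

Answer: 0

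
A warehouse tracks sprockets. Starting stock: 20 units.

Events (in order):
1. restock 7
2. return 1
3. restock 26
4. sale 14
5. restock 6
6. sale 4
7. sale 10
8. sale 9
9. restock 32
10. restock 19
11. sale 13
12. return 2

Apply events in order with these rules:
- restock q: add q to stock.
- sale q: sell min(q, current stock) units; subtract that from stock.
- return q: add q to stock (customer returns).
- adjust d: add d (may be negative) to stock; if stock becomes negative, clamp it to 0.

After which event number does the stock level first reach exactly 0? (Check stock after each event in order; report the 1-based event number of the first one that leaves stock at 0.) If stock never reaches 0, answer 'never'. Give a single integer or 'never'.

Processing events:
Start: stock = 20
  Event 1 (restock 7): 20 + 7 = 27
  Event 2 (return 1): 27 + 1 = 28
  Event 3 (restock 26): 28 + 26 = 54
  Event 4 (sale 14): sell min(14,54)=14. stock: 54 - 14 = 40. total_sold = 14
  Event 5 (restock 6): 40 + 6 = 46
  Event 6 (sale 4): sell min(4,46)=4. stock: 46 - 4 = 42. total_sold = 18
  Event 7 (sale 10): sell min(10,42)=10. stock: 42 - 10 = 32. total_sold = 28
  Event 8 (sale 9): sell min(9,32)=9. stock: 32 - 9 = 23. total_sold = 37
  Event 9 (restock 32): 23 + 32 = 55
  Event 10 (restock 19): 55 + 19 = 74
  Event 11 (sale 13): sell min(13,74)=13. stock: 74 - 13 = 61. total_sold = 50
  Event 12 (return 2): 61 + 2 = 63
Final: stock = 63, total_sold = 50

Stock never reaches 0.

Answer: never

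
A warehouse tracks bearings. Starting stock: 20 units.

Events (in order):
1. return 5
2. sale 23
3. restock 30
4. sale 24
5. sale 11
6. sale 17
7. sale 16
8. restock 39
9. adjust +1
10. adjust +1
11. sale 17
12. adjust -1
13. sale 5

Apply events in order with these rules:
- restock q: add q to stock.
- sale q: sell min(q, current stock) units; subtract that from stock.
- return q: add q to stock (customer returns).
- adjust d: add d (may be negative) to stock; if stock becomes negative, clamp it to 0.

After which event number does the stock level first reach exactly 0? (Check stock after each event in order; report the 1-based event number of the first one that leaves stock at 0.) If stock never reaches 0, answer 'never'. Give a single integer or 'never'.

Processing events:
Start: stock = 20
  Event 1 (return 5): 20 + 5 = 25
  Event 2 (sale 23): sell min(23,25)=23. stock: 25 - 23 = 2. total_sold = 23
  Event 3 (restock 30): 2 + 30 = 32
  Event 4 (sale 24): sell min(24,32)=24. stock: 32 - 24 = 8. total_sold = 47
  Event 5 (sale 11): sell min(11,8)=8. stock: 8 - 8 = 0. total_sold = 55
  Event 6 (sale 17): sell min(17,0)=0. stock: 0 - 0 = 0. total_sold = 55
  Event 7 (sale 16): sell min(16,0)=0. stock: 0 - 0 = 0. total_sold = 55
  Event 8 (restock 39): 0 + 39 = 39
  Event 9 (adjust +1): 39 + 1 = 40
  Event 10 (adjust +1): 40 + 1 = 41
  Event 11 (sale 17): sell min(17,41)=17. stock: 41 - 17 = 24. total_sold = 72
  Event 12 (adjust -1): 24 + -1 = 23
  Event 13 (sale 5): sell min(5,23)=5. stock: 23 - 5 = 18. total_sold = 77
Final: stock = 18, total_sold = 77

First zero at event 5.

Answer: 5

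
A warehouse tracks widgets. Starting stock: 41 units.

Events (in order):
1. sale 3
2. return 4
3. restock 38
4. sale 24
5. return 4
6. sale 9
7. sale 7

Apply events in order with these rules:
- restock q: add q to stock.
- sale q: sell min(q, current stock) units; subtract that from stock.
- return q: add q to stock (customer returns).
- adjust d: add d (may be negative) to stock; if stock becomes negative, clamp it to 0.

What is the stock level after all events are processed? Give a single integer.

Answer: 44

Derivation:
Processing events:
Start: stock = 41
  Event 1 (sale 3): sell min(3,41)=3. stock: 41 - 3 = 38. total_sold = 3
  Event 2 (return 4): 38 + 4 = 42
  Event 3 (restock 38): 42 + 38 = 80
  Event 4 (sale 24): sell min(24,80)=24. stock: 80 - 24 = 56. total_sold = 27
  Event 5 (return 4): 56 + 4 = 60
  Event 6 (sale 9): sell min(9,60)=9. stock: 60 - 9 = 51. total_sold = 36
  Event 7 (sale 7): sell min(7,51)=7. stock: 51 - 7 = 44. total_sold = 43
Final: stock = 44, total_sold = 43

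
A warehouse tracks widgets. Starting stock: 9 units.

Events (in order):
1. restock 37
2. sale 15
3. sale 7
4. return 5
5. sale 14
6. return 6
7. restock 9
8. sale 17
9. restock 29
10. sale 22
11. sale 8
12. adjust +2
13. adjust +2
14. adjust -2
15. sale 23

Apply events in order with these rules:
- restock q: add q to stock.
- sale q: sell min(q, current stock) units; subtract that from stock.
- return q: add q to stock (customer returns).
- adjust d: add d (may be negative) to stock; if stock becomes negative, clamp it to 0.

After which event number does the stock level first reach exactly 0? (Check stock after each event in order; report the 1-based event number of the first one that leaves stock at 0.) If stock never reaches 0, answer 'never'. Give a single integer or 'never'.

Answer: 15

Derivation:
Processing events:
Start: stock = 9
  Event 1 (restock 37): 9 + 37 = 46
  Event 2 (sale 15): sell min(15,46)=15. stock: 46 - 15 = 31. total_sold = 15
  Event 3 (sale 7): sell min(7,31)=7. stock: 31 - 7 = 24. total_sold = 22
  Event 4 (return 5): 24 + 5 = 29
  Event 5 (sale 14): sell min(14,29)=14. stock: 29 - 14 = 15. total_sold = 36
  Event 6 (return 6): 15 + 6 = 21
  Event 7 (restock 9): 21 + 9 = 30
  Event 8 (sale 17): sell min(17,30)=17. stock: 30 - 17 = 13. total_sold = 53
  Event 9 (restock 29): 13 + 29 = 42
  Event 10 (sale 22): sell min(22,42)=22. stock: 42 - 22 = 20. total_sold = 75
  Event 11 (sale 8): sell min(8,20)=8. stock: 20 - 8 = 12. total_sold = 83
  Event 12 (adjust +2): 12 + 2 = 14
  Event 13 (adjust +2): 14 + 2 = 16
  Event 14 (adjust -2): 16 + -2 = 14
  Event 15 (sale 23): sell min(23,14)=14. stock: 14 - 14 = 0. total_sold = 97
Final: stock = 0, total_sold = 97

First zero at event 15.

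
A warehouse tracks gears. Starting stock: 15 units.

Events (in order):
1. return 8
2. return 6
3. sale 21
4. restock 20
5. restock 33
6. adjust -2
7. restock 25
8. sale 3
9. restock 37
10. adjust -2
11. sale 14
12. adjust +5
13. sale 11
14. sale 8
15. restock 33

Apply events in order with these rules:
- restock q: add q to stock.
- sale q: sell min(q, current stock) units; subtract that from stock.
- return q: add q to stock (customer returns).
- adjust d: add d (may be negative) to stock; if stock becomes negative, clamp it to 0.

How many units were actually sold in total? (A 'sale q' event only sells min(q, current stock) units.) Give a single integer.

Answer: 57

Derivation:
Processing events:
Start: stock = 15
  Event 1 (return 8): 15 + 8 = 23
  Event 2 (return 6): 23 + 6 = 29
  Event 3 (sale 21): sell min(21,29)=21. stock: 29 - 21 = 8. total_sold = 21
  Event 4 (restock 20): 8 + 20 = 28
  Event 5 (restock 33): 28 + 33 = 61
  Event 6 (adjust -2): 61 + -2 = 59
  Event 7 (restock 25): 59 + 25 = 84
  Event 8 (sale 3): sell min(3,84)=3. stock: 84 - 3 = 81. total_sold = 24
  Event 9 (restock 37): 81 + 37 = 118
  Event 10 (adjust -2): 118 + -2 = 116
  Event 11 (sale 14): sell min(14,116)=14. stock: 116 - 14 = 102. total_sold = 38
  Event 12 (adjust +5): 102 + 5 = 107
  Event 13 (sale 11): sell min(11,107)=11. stock: 107 - 11 = 96. total_sold = 49
  Event 14 (sale 8): sell min(8,96)=8. stock: 96 - 8 = 88. total_sold = 57
  Event 15 (restock 33): 88 + 33 = 121
Final: stock = 121, total_sold = 57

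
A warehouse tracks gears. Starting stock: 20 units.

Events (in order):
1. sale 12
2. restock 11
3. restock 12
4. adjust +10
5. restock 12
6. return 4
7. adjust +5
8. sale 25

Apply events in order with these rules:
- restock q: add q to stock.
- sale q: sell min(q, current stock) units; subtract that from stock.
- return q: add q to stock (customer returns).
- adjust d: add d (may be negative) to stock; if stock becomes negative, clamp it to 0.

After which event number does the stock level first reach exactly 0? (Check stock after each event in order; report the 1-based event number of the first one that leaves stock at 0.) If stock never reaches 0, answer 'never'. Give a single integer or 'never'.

Answer: never

Derivation:
Processing events:
Start: stock = 20
  Event 1 (sale 12): sell min(12,20)=12. stock: 20 - 12 = 8. total_sold = 12
  Event 2 (restock 11): 8 + 11 = 19
  Event 3 (restock 12): 19 + 12 = 31
  Event 4 (adjust +10): 31 + 10 = 41
  Event 5 (restock 12): 41 + 12 = 53
  Event 6 (return 4): 53 + 4 = 57
  Event 7 (adjust +5): 57 + 5 = 62
  Event 8 (sale 25): sell min(25,62)=25. stock: 62 - 25 = 37. total_sold = 37
Final: stock = 37, total_sold = 37

Stock never reaches 0.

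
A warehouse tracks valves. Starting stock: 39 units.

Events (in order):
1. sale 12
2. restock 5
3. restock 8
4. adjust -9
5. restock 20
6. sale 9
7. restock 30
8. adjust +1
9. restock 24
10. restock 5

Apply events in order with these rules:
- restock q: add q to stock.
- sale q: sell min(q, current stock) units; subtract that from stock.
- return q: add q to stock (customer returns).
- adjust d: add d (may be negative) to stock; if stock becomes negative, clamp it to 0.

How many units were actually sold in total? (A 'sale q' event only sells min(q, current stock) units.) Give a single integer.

Processing events:
Start: stock = 39
  Event 1 (sale 12): sell min(12,39)=12. stock: 39 - 12 = 27. total_sold = 12
  Event 2 (restock 5): 27 + 5 = 32
  Event 3 (restock 8): 32 + 8 = 40
  Event 4 (adjust -9): 40 + -9 = 31
  Event 5 (restock 20): 31 + 20 = 51
  Event 6 (sale 9): sell min(9,51)=9. stock: 51 - 9 = 42. total_sold = 21
  Event 7 (restock 30): 42 + 30 = 72
  Event 8 (adjust +1): 72 + 1 = 73
  Event 9 (restock 24): 73 + 24 = 97
  Event 10 (restock 5): 97 + 5 = 102
Final: stock = 102, total_sold = 21

Answer: 21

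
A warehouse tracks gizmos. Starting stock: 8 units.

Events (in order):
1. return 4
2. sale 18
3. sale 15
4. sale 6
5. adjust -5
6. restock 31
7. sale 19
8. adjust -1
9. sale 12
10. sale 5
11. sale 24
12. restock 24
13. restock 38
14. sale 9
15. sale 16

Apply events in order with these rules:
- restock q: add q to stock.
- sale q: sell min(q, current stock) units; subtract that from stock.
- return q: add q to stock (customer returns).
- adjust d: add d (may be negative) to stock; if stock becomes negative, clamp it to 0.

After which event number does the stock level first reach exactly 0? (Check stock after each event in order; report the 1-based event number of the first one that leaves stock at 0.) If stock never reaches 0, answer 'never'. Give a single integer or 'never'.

Answer: 2

Derivation:
Processing events:
Start: stock = 8
  Event 1 (return 4): 8 + 4 = 12
  Event 2 (sale 18): sell min(18,12)=12. stock: 12 - 12 = 0. total_sold = 12
  Event 3 (sale 15): sell min(15,0)=0. stock: 0 - 0 = 0. total_sold = 12
  Event 4 (sale 6): sell min(6,0)=0. stock: 0 - 0 = 0. total_sold = 12
  Event 5 (adjust -5): 0 + -5 = 0 (clamped to 0)
  Event 6 (restock 31): 0 + 31 = 31
  Event 7 (sale 19): sell min(19,31)=19. stock: 31 - 19 = 12. total_sold = 31
  Event 8 (adjust -1): 12 + -1 = 11
  Event 9 (sale 12): sell min(12,11)=11. stock: 11 - 11 = 0. total_sold = 42
  Event 10 (sale 5): sell min(5,0)=0. stock: 0 - 0 = 0. total_sold = 42
  Event 11 (sale 24): sell min(24,0)=0. stock: 0 - 0 = 0. total_sold = 42
  Event 12 (restock 24): 0 + 24 = 24
  Event 13 (restock 38): 24 + 38 = 62
  Event 14 (sale 9): sell min(9,62)=9. stock: 62 - 9 = 53. total_sold = 51
  Event 15 (sale 16): sell min(16,53)=16. stock: 53 - 16 = 37. total_sold = 67
Final: stock = 37, total_sold = 67

First zero at event 2.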